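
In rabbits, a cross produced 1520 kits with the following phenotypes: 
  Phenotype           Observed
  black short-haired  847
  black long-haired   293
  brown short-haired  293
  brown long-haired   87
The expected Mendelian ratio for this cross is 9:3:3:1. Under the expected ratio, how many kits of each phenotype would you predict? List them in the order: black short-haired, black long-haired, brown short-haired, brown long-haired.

The 9:3:3:1 ratio has 16 parts, so with N = 1520 the expected counts are:
  black short-haired: 1520 × 9/16 = 855
  black long-haired: 1520 × 3/16 = 285
  brown short-haired: 1520 × 3/16 = 285
  brown long-haired: 1520 × 1/16 = 95

855, 285, 285, 95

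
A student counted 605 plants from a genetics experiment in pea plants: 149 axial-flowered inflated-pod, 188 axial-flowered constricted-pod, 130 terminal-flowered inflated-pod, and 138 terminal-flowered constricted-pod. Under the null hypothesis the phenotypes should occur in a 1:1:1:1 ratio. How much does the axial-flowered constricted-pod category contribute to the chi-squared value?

Total ratio parts = 4. Expected numbers out of 605:
  axial-flowered inflated-pod: 605 × 1/4 = 151.25
  axial-flowered constricted-pod: 605 × 1/4 = 151.25
  terminal-flowered inflated-pod: 605 × 1/4 = 151.25
  terminal-flowered constricted-pod: 605 × 1/4 = 151.25
Contribution of axial-flowered constricted-pod: (188 − 151.25)² / 151.25 = 8.9293

8.929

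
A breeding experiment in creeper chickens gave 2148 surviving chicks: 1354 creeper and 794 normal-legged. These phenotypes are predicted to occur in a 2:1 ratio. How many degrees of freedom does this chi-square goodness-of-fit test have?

A goodness-of-fit test with 2 phenotype classes has df = 2 − 1 = 1.

1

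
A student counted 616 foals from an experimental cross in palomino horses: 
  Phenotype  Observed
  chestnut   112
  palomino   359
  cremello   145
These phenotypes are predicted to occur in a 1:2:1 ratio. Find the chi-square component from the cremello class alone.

Under the 1:2:1 hypothesis (Σ ratio = 4, N = 616):
  chestnut: 616 × 1/4 = 154
  palomino: 616 × 2/4 = 308
  cremello: 616 × 1/4 = 154
Contribution of cremello: (145 − 154)² / 154 = 0.5260

0.526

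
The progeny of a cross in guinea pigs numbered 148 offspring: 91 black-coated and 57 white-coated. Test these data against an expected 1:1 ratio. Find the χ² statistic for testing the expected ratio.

7.811

Total ratio parts = 2. Expected numbers out of 148:
  black-coated: 148 × 1/2 = 74
  white-coated: 148 × 1/2 = 74
χ² = Σ (O − E)² / E
  black-coated: (91 − 74)² / 74 = 3.9054
  white-coated: (57 − 74)² / 74 = 3.9054
χ² = 3.9054 + 3.9054 = 7.8108 ≈ 7.811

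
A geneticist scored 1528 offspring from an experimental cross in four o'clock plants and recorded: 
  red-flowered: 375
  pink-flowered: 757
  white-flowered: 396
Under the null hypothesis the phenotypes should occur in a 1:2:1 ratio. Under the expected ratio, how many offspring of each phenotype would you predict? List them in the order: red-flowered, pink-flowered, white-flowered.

382, 764, 382

Under the 1:2:1 hypothesis (Σ ratio = 4, N = 1528):
  red-flowered: 1528 × 1/4 = 382
  pink-flowered: 1528 × 2/4 = 764
  white-flowered: 1528 × 1/4 = 382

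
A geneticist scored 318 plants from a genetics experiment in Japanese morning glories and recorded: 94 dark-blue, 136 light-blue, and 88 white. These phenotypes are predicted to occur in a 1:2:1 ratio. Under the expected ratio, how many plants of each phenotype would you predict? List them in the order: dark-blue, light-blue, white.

79.5, 159, 79.5

Total ratio parts = 4. Expected numbers out of 318:
  dark-blue: 318 × 1/4 = 79.5
  light-blue: 318 × 2/4 = 159
  white: 318 × 1/4 = 79.5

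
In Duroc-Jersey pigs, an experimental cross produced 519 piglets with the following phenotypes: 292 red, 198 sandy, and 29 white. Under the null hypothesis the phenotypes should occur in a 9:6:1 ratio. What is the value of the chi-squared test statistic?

Total ratio parts = 16. Expected numbers out of 519:
  red: 519 × 9/16 = 291.9375
  sandy: 519 × 6/16 = 194.625
  white: 519 × 1/16 = 32.4375
χ² = Σ (O − E)² / E
  red: (292 − 291.9375)² / 291.9375 = 0.0000
  sandy: (198 − 194.625)² / 194.625 = 0.0585
  white: (29 − 32.4375)² / 32.4375 = 0.3643
χ² = 0.0000 + 0.0585 + 0.3643 = 0.4228 ≈ 0.423

0.423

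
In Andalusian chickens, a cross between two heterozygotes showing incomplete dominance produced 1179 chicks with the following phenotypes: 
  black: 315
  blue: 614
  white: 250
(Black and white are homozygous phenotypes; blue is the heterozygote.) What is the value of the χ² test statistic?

9.204

With incomplete dominance, a heterozygote × heterozygote cross gives a 1:2:1 phenotypic ratio.
Under the 1:2:1 hypothesis (Σ ratio = 4, N = 1179):
  black: 1179 × 1/4 = 294.75
  blue: 1179 × 2/4 = 589.5
  white: 1179 × 1/4 = 294.75
χ² = Σ (O − E)² / E
  black: (315 − 294.75)² / 294.75 = 1.3912
  blue: (614 − 589.5)² / 589.5 = 1.0182
  white: (250 − 294.75)² / 294.75 = 6.7941
χ² = 1.3912 + 1.0182 + 6.7941 = 9.2035 ≈ 9.204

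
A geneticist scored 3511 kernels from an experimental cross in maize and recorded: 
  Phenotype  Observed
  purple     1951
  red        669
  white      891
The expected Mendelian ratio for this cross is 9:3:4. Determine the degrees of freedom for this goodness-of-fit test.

A goodness-of-fit test with 3 phenotype classes has df = 3 − 1 = 2.

2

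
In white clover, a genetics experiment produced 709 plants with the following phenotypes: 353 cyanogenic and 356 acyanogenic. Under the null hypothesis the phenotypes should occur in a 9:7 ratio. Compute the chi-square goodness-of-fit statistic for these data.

12.029

Under the 9:7 hypothesis (Σ ratio = 16, N = 709):
  cyanogenic: 709 × 9/16 = 398.8125
  acyanogenic: 709 × 7/16 = 310.1875
χ² = Σ (O − E)² / E
  cyanogenic: (353 − 398.8125)² / 398.8125 = 5.2626
  acyanogenic: (356 − 310.1875)² / 310.1875 = 6.7662
χ² = 5.2626 + 6.7662 = 12.0288 ≈ 12.029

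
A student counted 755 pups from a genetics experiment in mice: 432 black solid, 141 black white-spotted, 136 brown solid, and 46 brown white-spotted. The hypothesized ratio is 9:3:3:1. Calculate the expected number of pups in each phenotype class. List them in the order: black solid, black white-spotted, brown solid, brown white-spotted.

424.6875, 141.5625, 141.5625, 47.1875

Expected counts for N = 755 under a 9:3:3:1 ratio (total parts = 16):
  black solid: 755 × 9/16 = 424.6875
  black white-spotted: 755 × 3/16 = 141.5625
  brown solid: 755 × 3/16 = 141.5625
  brown white-spotted: 755 × 1/16 = 47.1875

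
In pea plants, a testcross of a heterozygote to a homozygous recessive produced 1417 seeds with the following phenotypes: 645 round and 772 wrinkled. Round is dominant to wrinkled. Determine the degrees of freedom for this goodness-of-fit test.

1

A testcross of a heterozygote (Aa × aa) gives a 1:1 phenotypic ratio.
A goodness-of-fit test with 2 phenotype classes has df = 2 − 1 = 1.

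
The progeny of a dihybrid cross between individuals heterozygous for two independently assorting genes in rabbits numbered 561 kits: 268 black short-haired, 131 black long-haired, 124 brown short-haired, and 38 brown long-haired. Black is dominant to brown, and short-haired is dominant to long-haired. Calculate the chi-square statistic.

17.114

A dihybrid F₂ with independent assortment and complete dominance at both loci gives a 9:3:3:1 phenotypic ratio.
Under the 9:3:3:1 hypothesis (Σ ratio = 16, N = 561):
  black short-haired: 561 × 9/16 = 315.5625
  black long-haired: 561 × 3/16 = 105.1875
  brown short-haired: 561 × 3/16 = 105.1875
  brown long-haired: 561 × 1/16 = 35.0625
χ² = Σ (O − E)² / E
  black short-haired: (268 − 315.5625)² / 315.5625 = 7.1688
  black long-haired: (131 − 105.1875)² / 105.1875 = 6.3343
  brown short-haired: (124 − 105.1875)² / 105.1875 = 3.3646
  brown long-haired: (38 − 35.0625)² / 35.0625 = 0.2461
χ² = 7.1688 + 6.3343 + 3.3646 + 0.2461 = 17.1138 ≈ 17.114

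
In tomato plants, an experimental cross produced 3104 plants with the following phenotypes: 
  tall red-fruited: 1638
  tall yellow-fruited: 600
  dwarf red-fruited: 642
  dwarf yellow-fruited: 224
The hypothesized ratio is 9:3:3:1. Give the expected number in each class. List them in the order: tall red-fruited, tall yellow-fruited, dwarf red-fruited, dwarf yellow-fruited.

Under the 9:3:3:1 hypothesis (Σ ratio = 16, N = 3104):
  tall red-fruited: 3104 × 9/16 = 1746
  tall yellow-fruited: 3104 × 3/16 = 582
  dwarf red-fruited: 3104 × 3/16 = 582
  dwarf yellow-fruited: 3104 × 1/16 = 194

1746, 582, 582, 194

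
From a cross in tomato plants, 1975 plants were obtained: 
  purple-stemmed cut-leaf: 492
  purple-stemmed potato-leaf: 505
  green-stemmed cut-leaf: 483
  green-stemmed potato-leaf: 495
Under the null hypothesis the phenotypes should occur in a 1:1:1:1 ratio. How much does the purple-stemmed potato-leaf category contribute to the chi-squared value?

0.256

Total ratio parts = 4. Expected numbers out of 1975:
  purple-stemmed cut-leaf: 1975 × 1/4 = 493.75
  purple-stemmed potato-leaf: 1975 × 1/4 = 493.75
  green-stemmed cut-leaf: 1975 × 1/4 = 493.75
  green-stemmed potato-leaf: 1975 × 1/4 = 493.75
Contribution of purple-stemmed potato-leaf: (505 − 493.75)² / 493.75 = 0.2563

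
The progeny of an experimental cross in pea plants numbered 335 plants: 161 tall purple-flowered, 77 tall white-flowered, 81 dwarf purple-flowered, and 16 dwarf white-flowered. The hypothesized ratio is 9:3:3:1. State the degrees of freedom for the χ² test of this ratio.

A goodness-of-fit test with 4 phenotype classes has df = 4 − 1 = 3.

3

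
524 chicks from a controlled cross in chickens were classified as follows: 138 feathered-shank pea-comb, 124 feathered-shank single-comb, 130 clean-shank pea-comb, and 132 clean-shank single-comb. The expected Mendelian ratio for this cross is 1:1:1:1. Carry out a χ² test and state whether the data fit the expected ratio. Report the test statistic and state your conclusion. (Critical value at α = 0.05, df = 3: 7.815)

Total ratio parts = 4. Expected numbers out of 524:
  feathered-shank pea-comb: 524 × 1/4 = 131
  feathered-shank single-comb: 524 × 1/4 = 131
  clean-shank pea-comb: 524 × 1/4 = 131
  clean-shank single-comb: 524 × 1/4 = 131
χ² = Σ (O − E)² / E
  feathered-shank pea-comb: (138 − 131)² / 131 = 0.3740
  feathered-shank single-comb: (124 − 131)² / 131 = 0.3740
  clean-shank pea-comb: (130 − 131)² / 131 = 0.0076
  clean-shank single-comb: (132 − 131)² / 131 = 0.0076
χ² = 0.3740 + 0.3740 + 0.0076 + 0.0076 = 0.7632 ≈ 0.763
Degrees of freedom = 4 − 1 = 3; critical value at α = 0.05 is 7.815.
Since 0.763 < 7.815, we fail to reject the null hypothesis — the data are consistent with the 1:1:1:1 ratio.

0.763; consistent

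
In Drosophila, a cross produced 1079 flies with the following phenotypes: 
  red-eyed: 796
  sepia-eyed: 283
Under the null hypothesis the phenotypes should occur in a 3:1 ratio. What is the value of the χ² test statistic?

0.868

Total ratio parts = 4. Expected numbers out of 1079:
  red-eyed: 1079 × 3/4 = 809.25
  sepia-eyed: 1079 × 1/4 = 269.75
χ² = Σ (O − E)² / E
  red-eyed: (796 − 809.25)² / 809.25 = 0.2169
  sepia-eyed: (283 − 269.75)² / 269.75 = 0.6508
χ² = 0.2169 + 0.6508 = 0.8677 ≈ 0.868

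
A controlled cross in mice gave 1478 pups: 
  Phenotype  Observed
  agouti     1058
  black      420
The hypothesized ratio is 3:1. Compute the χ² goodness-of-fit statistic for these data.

Total ratio parts = 4. Expected numbers out of 1478:
  agouti: 1478 × 3/4 = 1108.5
  black: 1478 × 1/4 = 369.5
χ² = Σ (O − E)² / E
  agouti: (1058 − 1108.5)² / 1108.5 = 2.3006
  black: (420 − 369.5)² / 369.5 = 6.9019
χ² = 2.3006 + 6.9019 = 9.2025 ≈ 9.203

9.203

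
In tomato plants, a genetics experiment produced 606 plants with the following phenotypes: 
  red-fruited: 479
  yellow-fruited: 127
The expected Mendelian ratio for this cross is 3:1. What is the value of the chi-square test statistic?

The 3:1 ratio has 4 parts, so with N = 606 the expected counts are:
  red-fruited: 606 × 3/4 = 454.5
  yellow-fruited: 606 × 1/4 = 151.5
χ² = Σ (O − E)² / E
  red-fruited: (479 − 454.5)² / 454.5 = 1.3207
  yellow-fruited: (127 − 151.5)² / 151.5 = 3.9620
χ² = 1.3207 + 3.9620 = 5.2827 ≈ 5.283

5.283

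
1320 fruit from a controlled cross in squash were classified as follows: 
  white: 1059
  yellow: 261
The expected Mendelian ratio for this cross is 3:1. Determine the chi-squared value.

19.236

Total ratio parts = 4. Expected numbers out of 1320:
  white: 1320 × 3/4 = 990
  yellow: 1320 × 1/4 = 330
χ² = Σ (O − E)² / E
  white: (1059 − 990)² / 990 = 4.8091
  yellow: (261 − 330)² / 330 = 14.4273
χ² = 4.8091 + 14.4273 = 19.2364 ≈ 19.236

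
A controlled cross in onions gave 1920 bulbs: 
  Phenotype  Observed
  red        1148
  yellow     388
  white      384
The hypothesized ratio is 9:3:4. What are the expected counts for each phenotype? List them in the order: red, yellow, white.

Total ratio parts = 16. Expected numbers out of 1920:
  red: 1920 × 9/16 = 1080
  yellow: 1920 × 3/16 = 360
  white: 1920 × 4/16 = 480

1080, 360, 480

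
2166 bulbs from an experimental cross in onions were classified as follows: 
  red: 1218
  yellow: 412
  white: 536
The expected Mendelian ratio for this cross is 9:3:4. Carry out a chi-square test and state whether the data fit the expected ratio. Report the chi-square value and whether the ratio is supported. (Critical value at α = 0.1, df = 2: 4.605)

0.141; consistent

Expected counts for N = 2166 under a 9:3:4 ratio (total parts = 16):
  red: 2166 × 9/16 = 1218.375
  yellow: 2166 × 3/16 = 406.125
  white: 2166 × 4/16 = 541.5
χ² = Σ (O − E)² / E
  red: (1218 − 1218.375)² / 1218.375 = 0.0001
  yellow: (412 − 406.125)² / 406.125 = 0.0850
  white: (536 − 541.5)² / 541.5 = 0.0559
χ² = 0.0001 + 0.0850 + 0.0559 = 0.141
Degrees of freedom = 3 − 1 = 2; critical value at α = 0.1 is 4.605.
Since 0.141 < 4.605, we fail to reject the null hypothesis — the data are consistent with the 9:3:4 ratio.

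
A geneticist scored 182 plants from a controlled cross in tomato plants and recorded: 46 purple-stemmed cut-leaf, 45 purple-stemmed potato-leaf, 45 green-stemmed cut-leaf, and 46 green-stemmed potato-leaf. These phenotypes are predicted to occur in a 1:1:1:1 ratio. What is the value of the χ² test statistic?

Expected counts for N = 182 under a 1:1:1:1 ratio (total parts = 4):
  purple-stemmed cut-leaf: 182 × 1/4 = 45.5
  purple-stemmed potato-leaf: 182 × 1/4 = 45.5
  green-stemmed cut-leaf: 182 × 1/4 = 45.5
  green-stemmed potato-leaf: 182 × 1/4 = 45.5
χ² = Σ (O − E)² / E
  purple-stemmed cut-leaf: (46 − 45.5)² / 45.5 = 0.0055
  purple-stemmed potato-leaf: (45 − 45.5)² / 45.5 = 0.0055
  green-stemmed cut-leaf: (45 − 45.5)² / 45.5 = 0.0055
  green-stemmed potato-leaf: (46 − 45.5)² / 45.5 = 0.0055
χ² = 0.0055 + 0.0055 + 0.0055 + 0.0055 = 0.022

0.022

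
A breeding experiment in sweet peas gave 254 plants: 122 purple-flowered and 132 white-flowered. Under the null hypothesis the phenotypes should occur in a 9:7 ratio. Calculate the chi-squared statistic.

6.971

The 9:7 ratio has 16 parts, so with N = 254 the expected counts are:
  purple-flowered: 254 × 9/16 = 142.875
  white-flowered: 254 × 7/16 = 111.125
χ² = Σ (O − E)² / E
  purple-flowered: (122 − 142.875)² / 142.875 = 3.0500
  white-flowered: (132 − 111.125)² / 111.125 = 3.9214
χ² = 3.0500 + 3.9214 = 6.9714 ≈ 6.971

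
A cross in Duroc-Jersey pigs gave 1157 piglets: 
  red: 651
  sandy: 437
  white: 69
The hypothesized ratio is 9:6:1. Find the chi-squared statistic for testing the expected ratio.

Total ratio parts = 16. Expected numbers out of 1157:
  red: 1157 × 9/16 = 650.8125
  sandy: 1157 × 6/16 = 433.875
  white: 1157 × 1/16 = 72.3125
χ² = Σ (O − E)² / E
  red: (651 − 650.8125)² / 650.8125 = 0.0001
  sandy: (437 − 433.875)² / 433.875 = 0.0225
  white: (69 − 72.3125)² / 72.3125 = 0.1517
χ² = 0.0001 + 0.0225 + 0.1517 = 0.1743 ≈ 0.174

0.174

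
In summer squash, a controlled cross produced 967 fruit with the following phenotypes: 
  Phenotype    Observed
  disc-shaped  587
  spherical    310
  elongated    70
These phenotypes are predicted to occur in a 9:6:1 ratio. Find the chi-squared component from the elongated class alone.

1.513

Total ratio parts = 16. Expected numbers out of 967:
  disc-shaped: 967 × 9/16 = 543.9375
  spherical: 967 × 6/16 = 362.625
  elongated: 967 × 1/16 = 60.4375
Contribution of elongated: (70 − 60.4375)² / 60.4375 = 1.5130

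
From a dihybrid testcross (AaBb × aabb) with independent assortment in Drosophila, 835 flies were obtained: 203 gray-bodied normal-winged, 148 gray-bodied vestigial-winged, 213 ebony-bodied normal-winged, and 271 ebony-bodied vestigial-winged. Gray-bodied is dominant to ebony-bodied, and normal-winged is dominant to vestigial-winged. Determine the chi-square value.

36.487

A dihybrid testcross with independent assortment gives a 1:1:1:1 ratio.
Total ratio parts = 4. Expected numbers out of 835:
  gray-bodied normal-winged: 835 × 1/4 = 208.75
  gray-bodied vestigial-winged: 835 × 1/4 = 208.75
  ebony-bodied normal-winged: 835 × 1/4 = 208.75
  ebony-bodied vestigial-winged: 835 × 1/4 = 208.75
χ² = Σ (O − E)² / E
  gray-bodied normal-winged: (203 − 208.75)² / 208.75 = 0.1584
  gray-bodied vestigial-winged: (148 − 208.75)² / 208.75 = 17.6793
  ebony-bodied normal-winged: (213 − 208.75)² / 208.75 = 0.0865
  ebony-bodied vestigial-winged: (271 − 208.75)² / 208.75 = 18.5632
χ² = 0.1584 + 17.6793 + 0.0865 + 18.5632 = 36.4874 ≈ 36.487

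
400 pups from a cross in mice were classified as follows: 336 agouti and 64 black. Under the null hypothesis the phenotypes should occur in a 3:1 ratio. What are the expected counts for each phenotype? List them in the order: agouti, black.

Expected counts for N = 400 under a 3:1 ratio (total parts = 4):
  agouti: 400 × 3/4 = 300
  black: 400 × 1/4 = 100

300, 100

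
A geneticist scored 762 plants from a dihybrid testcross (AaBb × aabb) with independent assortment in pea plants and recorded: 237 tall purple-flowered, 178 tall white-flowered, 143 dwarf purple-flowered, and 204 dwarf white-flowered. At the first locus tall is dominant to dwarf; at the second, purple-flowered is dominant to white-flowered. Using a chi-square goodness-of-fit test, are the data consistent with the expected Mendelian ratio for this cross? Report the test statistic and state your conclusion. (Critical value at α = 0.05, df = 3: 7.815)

24.971; not consistent

A dihybrid testcross with independent assortment gives a 1:1:1:1 ratio.
Under the 1:1:1:1 hypothesis (Σ ratio = 4, N = 762):
  tall purple-flowered: 762 × 1/4 = 190.5
  tall white-flowered: 762 × 1/4 = 190.5
  dwarf purple-flowered: 762 × 1/4 = 190.5
  dwarf white-flowered: 762 × 1/4 = 190.5
χ² = Σ (O − E)² / E
  tall purple-flowered: (237 − 190.5)² / 190.5 = 11.3504
  tall white-flowered: (178 − 190.5)² / 190.5 = 0.8202
  dwarf purple-flowered: (143 − 190.5)² / 190.5 = 11.8438
  dwarf white-flowered: (204 − 190.5)² / 190.5 = 0.9567
χ² = 11.3504 + 0.8202 + 11.8438 + 0.9567 = 24.9711 ≈ 24.971
Degrees of freedom = 4 − 1 = 3; critical value at α = 0.05 is 7.815.
Since 24.971 > 7.815, we reject the null hypothesis — the data do not fit the 1:1:1:1 ratio.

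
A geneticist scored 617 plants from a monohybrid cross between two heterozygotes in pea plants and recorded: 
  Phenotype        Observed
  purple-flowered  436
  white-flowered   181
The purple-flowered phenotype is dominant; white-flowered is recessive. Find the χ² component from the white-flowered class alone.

4.639

For a monohybrid cross between heterozygotes with complete dominance, the expected phenotypic ratio is 3:1.
Expected counts for N = 617 under a 3:1 ratio (total parts = 4):
  purple-flowered: 617 × 3/4 = 462.75
  white-flowered: 617 × 1/4 = 154.25
Contribution of white-flowered: (181 − 154.25)² / 154.25 = 4.6390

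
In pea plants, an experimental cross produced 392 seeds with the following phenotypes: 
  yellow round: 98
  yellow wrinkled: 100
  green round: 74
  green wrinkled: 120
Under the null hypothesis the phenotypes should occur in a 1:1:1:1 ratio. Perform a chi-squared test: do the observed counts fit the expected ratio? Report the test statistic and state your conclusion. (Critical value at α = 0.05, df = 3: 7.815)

10.857; not consistent

Expected counts for N = 392 under a 1:1:1:1 ratio (total parts = 4):
  yellow round: 392 × 1/4 = 98
  yellow wrinkled: 392 × 1/4 = 98
  green round: 392 × 1/4 = 98
  green wrinkled: 392 × 1/4 = 98
χ² = Σ (O − E)² / E
  yellow round: (98 − 98)² / 98 = 0.0000
  yellow wrinkled: (100 − 98)² / 98 = 0.0408
  green round: (74 − 98)² / 98 = 5.8776
  green wrinkled: (120 − 98)² / 98 = 4.9388
χ² = 0.0000 + 0.0408 + 5.8776 + 4.9388 = 10.8572 ≈ 10.857
Degrees of freedom = 4 − 1 = 3; critical value at α = 0.05 is 7.815.
Since 10.857 > 7.815, we reject the null hypothesis — the data do not fit the 1:1:1:1 ratio.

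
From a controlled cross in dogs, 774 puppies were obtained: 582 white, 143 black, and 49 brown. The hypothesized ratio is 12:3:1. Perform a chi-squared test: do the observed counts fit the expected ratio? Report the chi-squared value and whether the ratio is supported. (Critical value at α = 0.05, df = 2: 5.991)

Expected counts for N = 774 under a 12:3:1 ratio (total parts = 16):
  white: 774 × 12/16 = 580.5
  black: 774 × 3/16 = 145.125
  brown: 774 × 1/16 = 48.375
χ² = Σ (O − E)² / E
  white: (582 − 580.5)² / 580.5 = 0.0039
  black: (143 − 145.125)² / 145.125 = 0.0311
  brown: (49 − 48.375)² / 48.375 = 0.0081
χ² = 0.0039 + 0.0311 + 0.0081 = 0.0431 ≈ 0.043
Degrees of freedom = 3 − 1 = 2; critical value at α = 0.05 is 5.991.
Since 0.043 < 5.991, we fail to reject the null hypothesis — the data are consistent with the 12:3:1 ratio.

0.043; consistent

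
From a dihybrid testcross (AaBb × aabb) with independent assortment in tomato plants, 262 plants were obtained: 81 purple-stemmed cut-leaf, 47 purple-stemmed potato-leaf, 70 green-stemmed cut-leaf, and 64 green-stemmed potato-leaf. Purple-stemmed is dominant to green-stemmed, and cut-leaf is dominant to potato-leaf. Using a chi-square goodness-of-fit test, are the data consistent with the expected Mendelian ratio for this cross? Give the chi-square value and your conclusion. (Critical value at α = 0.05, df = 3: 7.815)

9.237; not consistent

A dihybrid testcross with independent assortment gives a 1:1:1:1 ratio.
Total ratio parts = 4. Expected numbers out of 262:
  purple-stemmed cut-leaf: 262 × 1/4 = 65.5
  purple-stemmed potato-leaf: 262 × 1/4 = 65.5
  green-stemmed cut-leaf: 262 × 1/4 = 65.5
  green-stemmed potato-leaf: 262 × 1/4 = 65.5
χ² = Σ (O − E)² / E
  purple-stemmed cut-leaf: (81 − 65.5)² / 65.5 = 3.6679
  purple-stemmed potato-leaf: (47 − 65.5)² / 65.5 = 5.2252
  green-stemmed cut-leaf: (70 − 65.5)² / 65.5 = 0.3092
  green-stemmed potato-leaf: (64 − 65.5)² / 65.5 = 0.0344
χ² = 3.6679 + 5.2252 + 0.3092 + 0.0344 = 9.2367 ≈ 9.237
Degrees of freedom = 4 − 1 = 3; critical value at α = 0.05 is 7.815.
Since 9.237 > 7.815, we reject the null hypothesis — the data do not fit the 1:1:1:1 ratio.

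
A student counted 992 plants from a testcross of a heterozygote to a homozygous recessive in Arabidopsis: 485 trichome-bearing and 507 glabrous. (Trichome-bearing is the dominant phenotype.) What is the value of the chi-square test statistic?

0.488

A testcross of a heterozygote (Aa × aa) gives a 1:1 phenotypic ratio.
Expected counts for N = 992 under a 1:1 ratio (total parts = 2):
  trichome-bearing: 992 × 1/2 = 496
  glabrous: 992 × 1/2 = 496
χ² = Σ (O − E)² / E
  trichome-bearing: (485 − 496)² / 496 = 0.2440
  glabrous: (507 − 496)² / 496 = 0.2440
χ² = 0.2440 + 0.2440 = 0.488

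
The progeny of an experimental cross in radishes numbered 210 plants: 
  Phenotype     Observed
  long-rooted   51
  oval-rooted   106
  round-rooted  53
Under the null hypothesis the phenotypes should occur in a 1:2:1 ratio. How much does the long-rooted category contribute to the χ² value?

Expected counts for N = 210 under a 1:2:1 ratio (total parts = 4):
  long-rooted: 210 × 1/4 = 52.5
  oval-rooted: 210 × 2/4 = 105
  round-rooted: 210 × 1/4 = 52.5
Contribution of long-rooted: (51 − 52.5)² / 52.5 = 0.0429

0.043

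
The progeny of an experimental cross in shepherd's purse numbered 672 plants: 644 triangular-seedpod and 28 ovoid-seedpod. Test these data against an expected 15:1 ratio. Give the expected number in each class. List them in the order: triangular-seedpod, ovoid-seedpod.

630, 42

The 15:1 ratio has 16 parts, so with N = 672 the expected counts are:
  triangular-seedpod: 672 × 15/16 = 630
  ovoid-seedpod: 672 × 1/16 = 42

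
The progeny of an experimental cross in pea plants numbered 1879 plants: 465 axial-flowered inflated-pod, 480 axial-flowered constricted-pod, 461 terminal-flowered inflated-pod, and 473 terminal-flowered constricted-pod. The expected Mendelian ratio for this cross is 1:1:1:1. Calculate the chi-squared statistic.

0.457

Total ratio parts = 4. Expected numbers out of 1879:
  axial-flowered inflated-pod: 1879 × 1/4 = 469.75
  axial-flowered constricted-pod: 1879 × 1/4 = 469.75
  terminal-flowered inflated-pod: 1879 × 1/4 = 469.75
  terminal-flowered constricted-pod: 1879 × 1/4 = 469.75
χ² = Σ (O − E)² / E
  axial-flowered inflated-pod: (465 − 469.75)² / 469.75 = 0.0480
  axial-flowered constricted-pod: (480 − 469.75)² / 469.75 = 0.2237
  terminal-flowered inflated-pod: (461 − 469.75)² / 469.75 = 0.1630
  terminal-flowered constricted-pod: (473 − 469.75)² / 469.75 = 0.0225
χ² = 0.0480 + 0.2237 + 0.1630 + 0.0225 = 0.4572 ≈ 0.457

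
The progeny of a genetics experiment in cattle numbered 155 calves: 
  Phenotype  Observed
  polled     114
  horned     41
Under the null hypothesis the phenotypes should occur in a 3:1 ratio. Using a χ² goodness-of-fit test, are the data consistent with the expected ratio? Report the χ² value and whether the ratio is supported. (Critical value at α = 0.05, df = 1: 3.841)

0.174; consistent

Expected counts for N = 155 under a 3:1 ratio (total parts = 4):
  polled: 155 × 3/4 = 116.25
  horned: 155 × 1/4 = 38.75
χ² = Σ (O − E)² / E
  polled: (114 − 116.25)² / 116.25 = 0.0435
  horned: (41 − 38.75)² / 38.75 = 0.1306
χ² = 0.0435 + 0.1306 = 0.1741 ≈ 0.174
Degrees of freedom = 2 − 1 = 1; critical value at α = 0.05 is 3.841.
Since 0.174 < 3.841, we fail to reject the null hypothesis — the data are consistent with the 3:1 ratio.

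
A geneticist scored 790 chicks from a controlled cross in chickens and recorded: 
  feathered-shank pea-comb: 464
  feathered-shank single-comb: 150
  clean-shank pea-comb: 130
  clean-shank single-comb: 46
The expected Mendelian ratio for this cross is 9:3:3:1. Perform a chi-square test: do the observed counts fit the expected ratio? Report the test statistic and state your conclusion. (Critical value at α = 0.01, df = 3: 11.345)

3.339; consistent

The 9:3:3:1 ratio has 16 parts, so with N = 790 the expected counts are:
  feathered-shank pea-comb: 790 × 9/16 = 444.375
  feathered-shank single-comb: 790 × 3/16 = 148.125
  clean-shank pea-comb: 790 × 3/16 = 148.125
  clean-shank single-comb: 790 × 1/16 = 49.375
χ² = Σ (O − E)² / E
  feathered-shank pea-comb: (464 − 444.375)² / 444.375 = 0.8667
  feathered-shank single-comb: (150 − 148.125)² / 148.125 = 0.0237
  clean-shank pea-comb: (130 − 148.125)² / 148.125 = 2.2178
  clean-shank single-comb: (46 − 49.375)² / 49.375 = 0.2307
χ² = 0.8667 + 0.0237 + 2.2178 + 0.2307 = 3.3389 ≈ 3.339
Degrees of freedom = 4 − 1 = 3; critical value at α = 0.01 is 11.345.
Since 3.339 < 11.345, we fail to reject the null hypothesis — the data are consistent with the 9:3:3:1 ratio.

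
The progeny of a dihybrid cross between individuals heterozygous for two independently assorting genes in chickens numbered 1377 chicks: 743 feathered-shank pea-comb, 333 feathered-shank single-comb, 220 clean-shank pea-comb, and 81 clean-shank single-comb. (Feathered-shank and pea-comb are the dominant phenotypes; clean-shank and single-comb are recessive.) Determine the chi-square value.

28.910

A dihybrid F₂ with independent assortment and complete dominance at both loci gives a 9:3:3:1 phenotypic ratio.
Expected counts for N = 1377 under a 9:3:3:1 ratio (total parts = 16):
  feathered-shank pea-comb: 1377 × 9/16 = 774.5625
  feathered-shank single-comb: 1377 × 3/16 = 258.1875
  clean-shank pea-comb: 1377 × 3/16 = 258.1875
  clean-shank single-comb: 1377 × 1/16 = 86.0625
χ² = Σ (O − E)² / E
  feathered-shank pea-comb: (743 − 774.5625)² / 774.5625 = 1.2861
  feathered-shank single-comb: (333 − 258.1875)² / 258.1875 = 21.6777
  clean-shank pea-comb: (220 − 258.1875)² / 258.1875 = 5.6482
  clean-shank single-comb: (81 − 86.0625)² / 86.0625 = 0.2978
χ² = 1.2861 + 21.6777 + 5.6482 + 0.2978 = 28.9098 ≈ 28.910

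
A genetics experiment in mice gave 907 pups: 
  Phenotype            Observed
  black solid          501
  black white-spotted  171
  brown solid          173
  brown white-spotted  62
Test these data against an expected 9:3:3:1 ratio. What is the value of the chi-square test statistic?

The 9:3:3:1 ratio has 16 parts, so with N = 907 the expected counts are:
  black solid: 907 × 9/16 = 510.1875
  black white-spotted: 907 × 3/16 = 170.0625
  brown solid: 907 × 3/16 = 170.0625
  brown white-spotted: 907 × 1/16 = 56.6875
χ² = Σ (O − E)² / E
  black solid: (501 − 510.1875)² / 510.1875 = 0.1654
  black white-spotted: (171 − 170.0625)² / 170.0625 = 0.0052
  brown solid: (173 − 170.0625)² / 170.0625 = 0.0507
  brown white-spotted: (62 − 56.6875)² / 56.6875 = 0.4979
χ² = 0.1654 + 0.0052 + 0.0507 + 0.4979 = 0.7192 ≈ 0.719

0.719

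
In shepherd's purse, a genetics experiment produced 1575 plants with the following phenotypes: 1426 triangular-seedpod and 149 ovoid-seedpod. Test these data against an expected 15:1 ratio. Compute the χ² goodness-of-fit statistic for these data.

The 15:1 ratio has 16 parts, so with N = 1575 the expected counts are:
  triangular-seedpod: 1575 × 15/16 = 1476.5625
  ovoid-seedpod: 1575 × 1/16 = 98.4375
χ² = Σ (O − E)² / E
  triangular-seedpod: (1426 − 1476.5625)² / 1476.5625 = 1.7314
  ovoid-seedpod: (149 − 98.4375)² / 98.4375 = 25.9715
χ² = 1.7314 + 25.9715 = 27.7029 ≈ 27.703

27.703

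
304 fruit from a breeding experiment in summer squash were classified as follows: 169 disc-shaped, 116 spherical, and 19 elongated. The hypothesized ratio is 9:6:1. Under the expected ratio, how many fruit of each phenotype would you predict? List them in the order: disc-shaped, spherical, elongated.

171, 114, 19

Expected counts for N = 304 under a 9:6:1 ratio (total parts = 16):
  disc-shaped: 304 × 9/16 = 171
  spherical: 304 × 6/16 = 114
  elongated: 304 × 1/16 = 19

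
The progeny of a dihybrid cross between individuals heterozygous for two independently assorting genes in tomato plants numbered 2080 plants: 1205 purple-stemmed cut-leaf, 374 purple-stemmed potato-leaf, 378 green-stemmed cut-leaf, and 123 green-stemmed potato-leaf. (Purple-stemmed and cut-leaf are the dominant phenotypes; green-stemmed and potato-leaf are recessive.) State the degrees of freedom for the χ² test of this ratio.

3

A dihybrid F₂ with independent assortment and complete dominance at both loci gives a 9:3:3:1 phenotypic ratio.
A goodness-of-fit test with 4 phenotype classes has df = 4 − 1 = 3.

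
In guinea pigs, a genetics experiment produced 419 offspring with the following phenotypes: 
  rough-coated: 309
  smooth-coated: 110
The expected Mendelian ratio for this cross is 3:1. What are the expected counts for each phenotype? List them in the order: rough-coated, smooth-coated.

Total ratio parts = 4. Expected numbers out of 419:
  rough-coated: 419 × 3/4 = 314.25
  smooth-coated: 419 × 1/4 = 104.75

314.25, 104.75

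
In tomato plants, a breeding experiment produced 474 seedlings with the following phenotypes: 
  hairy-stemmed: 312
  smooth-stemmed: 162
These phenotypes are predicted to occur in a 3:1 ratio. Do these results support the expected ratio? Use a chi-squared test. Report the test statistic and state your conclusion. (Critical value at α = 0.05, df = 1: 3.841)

21.291; not consistent

Under the 3:1 hypothesis (Σ ratio = 4, N = 474):
  hairy-stemmed: 474 × 3/4 = 355.5
  smooth-stemmed: 474 × 1/4 = 118.5
χ² = Σ (O − E)² / E
  hairy-stemmed: (312 − 355.5)² / 355.5 = 5.3228
  smooth-stemmed: (162 − 118.5)² / 118.5 = 15.9684
χ² = 5.3228 + 15.9684 = 21.2912 ≈ 21.291
Degrees of freedom = 2 − 1 = 1; critical value at α = 0.05 is 3.841.
Since 21.291 > 3.841, we reject the null hypothesis — the data do not fit the 3:1 ratio.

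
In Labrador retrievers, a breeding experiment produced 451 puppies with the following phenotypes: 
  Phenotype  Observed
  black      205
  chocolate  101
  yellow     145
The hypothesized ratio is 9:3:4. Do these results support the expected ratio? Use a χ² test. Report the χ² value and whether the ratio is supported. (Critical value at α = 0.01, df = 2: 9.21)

Expected counts for N = 451 under a 9:3:4 ratio (total parts = 16):
  black: 451 × 9/16 = 253.6875
  chocolate: 451 × 3/16 = 84.5625
  yellow: 451 × 4/16 = 112.75
χ² = Σ (O − E)² / E
  black: (205 − 253.6875)² / 253.6875 = 9.3441
  chocolate: (101 − 84.5625)² / 84.5625 = 3.1952
  yellow: (145 − 112.75)² / 112.75 = 9.2245
χ² = 9.3441 + 3.1952 + 9.2245 = 21.7638 ≈ 21.764
Degrees of freedom = 3 − 1 = 2; critical value at α = 0.01 is 9.21.
Since 21.764 > 9.21, we reject the null hypothesis — the data do not fit the 9:3:4 ratio.

21.764; not consistent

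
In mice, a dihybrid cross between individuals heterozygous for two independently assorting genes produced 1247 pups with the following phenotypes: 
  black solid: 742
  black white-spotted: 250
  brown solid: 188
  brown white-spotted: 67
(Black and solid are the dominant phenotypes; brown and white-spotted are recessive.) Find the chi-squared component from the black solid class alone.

2.346

A dihybrid F₂ with independent assortment and complete dominance at both loci gives a 9:3:3:1 phenotypic ratio.
Total ratio parts = 16. Expected numbers out of 1247:
  black solid: 1247 × 9/16 = 701.4375
  black white-spotted: 1247 × 3/16 = 233.8125
  brown solid: 1247 × 3/16 = 233.8125
  brown white-spotted: 1247 × 1/16 = 77.9375
Contribution of black solid: (742 − 701.4375)² / 701.4375 = 2.3456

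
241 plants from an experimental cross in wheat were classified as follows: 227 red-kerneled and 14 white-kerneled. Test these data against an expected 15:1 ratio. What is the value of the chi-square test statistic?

0.080

Under the 15:1 hypothesis (Σ ratio = 16, N = 241):
  red-kerneled: 241 × 15/16 = 225.9375
  white-kerneled: 241 × 1/16 = 15.0625
χ² = Σ (O − E)² / E
  red-kerneled: (227 − 225.9375)² / 225.9375 = 0.0050
  white-kerneled: (14 − 15.0625)² / 15.0625 = 0.0749
χ² = 0.0050 + 0.0749 = 0.0799 ≈ 0.080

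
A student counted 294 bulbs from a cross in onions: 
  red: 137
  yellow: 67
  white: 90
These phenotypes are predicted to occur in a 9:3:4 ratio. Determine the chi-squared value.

Total ratio parts = 16. Expected numbers out of 294:
  red: 294 × 9/16 = 165.375
  yellow: 294 × 3/16 = 55.125
  white: 294 × 4/16 = 73.5
χ² = Σ (O − E)² / E
  red: (137 − 165.375)² / 165.375 = 4.8686
  yellow: (67 − 55.125)² / 55.125 = 2.5581
  white: (90 − 73.5)² / 73.5 = 3.7041
χ² = 4.8686 + 2.5581 + 3.7041 = 11.1308 ≈ 11.131

11.131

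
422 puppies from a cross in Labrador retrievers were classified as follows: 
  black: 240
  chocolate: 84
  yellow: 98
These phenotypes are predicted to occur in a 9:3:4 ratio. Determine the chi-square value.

The 9:3:4 ratio has 16 parts, so with N = 422 the expected counts are:
  black: 422 × 9/16 = 237.375
  chocolate: 422 × 3/16 = 79.125
  yellow: 422 × 4/16 = 105.5
χ² = Σ (O − E)² / E
  black: (240 − 237.375)² / 237.375 = 0.0290
  chocolate: (84 − 79.125)² / 79.125 = 0.3004
  yellow: (98 − 105.5)² / 105.5 = 0.5332
χ² = 0.0290 + 0.3004 + 0.5332 = 0.8626 ≈ 0.863

0.863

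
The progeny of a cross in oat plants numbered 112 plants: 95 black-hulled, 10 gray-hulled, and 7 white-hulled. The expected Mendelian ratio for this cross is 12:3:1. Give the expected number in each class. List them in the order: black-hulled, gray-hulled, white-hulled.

84, 21, 7

Expected counts for N = 112 under a 12:3:1 ratio (total parts = 16):
  black-hulled: 112 × 12/16 = 84
  gray-hulled: 112 × 3/16 = 21
  white-hulled: 112 × 1/16 = 7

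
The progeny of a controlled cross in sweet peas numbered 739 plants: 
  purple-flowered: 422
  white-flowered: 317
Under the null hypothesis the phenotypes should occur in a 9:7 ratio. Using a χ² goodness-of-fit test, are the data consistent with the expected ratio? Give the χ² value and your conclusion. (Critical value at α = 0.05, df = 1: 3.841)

0.219; consistent

Expected counts for N = 739 under a 9:7 ratio (total parts = 16):
  purple-flowered: 739 × 9/16 = 415.6875
  white-flowered: 739 × 7/16 = 323.3125
χ² = Σ (O − E)² / E
  purple-flowered: (422 − 415.6875)² / 415.6875 = 0.0959
  white-flowered: (317 − 323.3125)² / 323.3125 = 0.1232
χ² = 0.0959 + 0.1232 = 0.2191 ≈ 0.219
Degrees of freedom = 2 − 1 = 1; critical value at α = 0.05 is 3.841.
Since 0.219 < 3.841, we fail to reject the null hypothesis — the data are consistent with the 9:7 ratio.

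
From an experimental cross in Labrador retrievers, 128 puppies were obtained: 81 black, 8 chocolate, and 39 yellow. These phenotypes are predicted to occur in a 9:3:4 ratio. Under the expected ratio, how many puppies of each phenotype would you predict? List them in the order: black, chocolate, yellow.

Expected counts for N = 128 under a 9:3:4 ratio (total parts = 16):
  black: 128 × 9/16 = 72
  chocolate: 128 × 3/16 = 24
  yellow: 128 × 4/16 = 32

72, 24, 32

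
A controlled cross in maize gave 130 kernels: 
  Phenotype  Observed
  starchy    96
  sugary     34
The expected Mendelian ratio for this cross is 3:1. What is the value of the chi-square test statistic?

0.092

Expected counts for N = 130 under a 3:1 ratio (total parts = 4):
  starchy: 130 × 3/4 = 97.5
  sugary: 130 × 1/4 = 32.5
χ² = Σ (O − E)² / E
  starchy: (96 − 97.5)² / 97.5 = 0.0231
  sugary: (34 − 32.5)² / 32.5 = 0.0692
χ² = 0.0231 + 0.0692 = 0.0923 ≈ 0.092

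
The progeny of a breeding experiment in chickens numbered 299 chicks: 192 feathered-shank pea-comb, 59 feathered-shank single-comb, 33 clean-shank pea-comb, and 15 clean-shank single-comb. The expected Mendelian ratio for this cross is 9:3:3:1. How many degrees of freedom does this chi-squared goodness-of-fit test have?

3

A goodness-of-fit test with 4 phenotype classes has df = 4 − 1 = 3.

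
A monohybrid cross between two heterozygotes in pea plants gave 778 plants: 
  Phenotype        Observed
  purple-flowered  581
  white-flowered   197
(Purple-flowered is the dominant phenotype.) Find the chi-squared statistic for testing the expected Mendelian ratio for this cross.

For a monohybrid cross between heterozygotes with complete dominance, the expected phenotypic ratio is 3:1.
The 3:1 ratio has 4 parts, so with N = 778 the expected counts are:
  purple-flowered: 778 × 3/4 = 583.5
  white-flowered: 778 × 1/4 = 194.5
χ² = Σ (O − E)² / E
  purple-flowered: (581 − 583.5)² / 583.5 = 0.0107
  white-flowered: (197 − 194.5)² / 194.5 = 0.0321
χ² = 0.0107 + 0.0321 = 0.0428 ≈ 0.043

0.043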